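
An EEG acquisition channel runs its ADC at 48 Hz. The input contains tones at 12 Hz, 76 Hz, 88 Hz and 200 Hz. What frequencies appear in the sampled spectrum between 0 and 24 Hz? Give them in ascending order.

8 Hz, 12 Hz, 20 Hz

fs/2 = 24 Hz.
12 Hz ≤ fs/2 = 24 Hz, passes unchanged.
76 Hz mod fs = 28 Hz.
28 Hz > fs/2 = 24 Hz, folds to fs − 28 Hz = 20 Hz.
88 Hz mod fs = 40 Hz.
40 Hz > fs/2 = 24 Hz, folds to fs − 40 Hz = 8 Hz.
200 Hz mod fs = 8 Hz.
8 Hz ≤ fs/2 = 24 Hz, appears at 8 Hz.
Distinct values: {8 Hz, 12 Hz, 20 Hz}.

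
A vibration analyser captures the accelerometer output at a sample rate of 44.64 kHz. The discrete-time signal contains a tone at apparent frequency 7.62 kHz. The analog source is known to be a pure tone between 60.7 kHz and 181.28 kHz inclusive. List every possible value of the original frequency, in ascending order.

81.66 kHz, 96.9 kHz, 126.3 kHz, 141.54 kHz, 170.94 kHz

Frequencies that alias to 7.62 kHz are k·fs ± 7.62 kHz for integer k ≥ 0.
k=0: 7.62 kHz.
k=1: 37.02 kHz, 52.26 kHz.
k=2: 81.66 kHz, 96.9 kHz.
k=3: 126.3 kHz, 141.54 kHz.
k=4: 170.94 kHz, 186.18 kHz.
k=5: 215.58 kHz, 230.82 kHz.
Within [60.7 kHz, 181.28 kHz]: 81.66 kHz, 96.9 kHz, 126.3 kHz, 141.54 kHz, 170.94 kHz.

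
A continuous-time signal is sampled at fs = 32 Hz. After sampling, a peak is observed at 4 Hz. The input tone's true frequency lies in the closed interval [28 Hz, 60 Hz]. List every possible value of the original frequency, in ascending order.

Frequencies that alias to 4 Hz are k·fs ± 4 Hz for integer k ≥ 0.
k=0: 4 Hz.
k=1: 28 Hz, 36 Hz.
k=2: 60 Hz, 68 Hz.
k=3: 92 Hz, 100 Hz.
Within [28 Hz, 60 Hz]: 28 Hz, 36 Hz, 60 Hz.

28 Hz, 36 Hz, 60 Hz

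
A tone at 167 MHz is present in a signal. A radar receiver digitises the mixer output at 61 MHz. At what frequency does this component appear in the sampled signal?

167 MHz mod fs = 45 MHz.
45 MHz > fs/2 = 30.5 MHz, folds to fs − 45 MHz = 16 MHz.

16 MHz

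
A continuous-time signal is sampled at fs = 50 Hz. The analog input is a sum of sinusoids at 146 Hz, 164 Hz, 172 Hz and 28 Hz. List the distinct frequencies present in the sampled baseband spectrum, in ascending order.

4 Hz, 14 Hz, 22 Hz

fs/2 = 25 Hz.
146 Hz mod fs = 46 Hz.
46 Hz > fs/2 = 25 Hz, folds to fs − 46 Hz = 4 Hz.
164 Hz mod fs = 14 Hz.
14 Hz ≤ fs/2 = 25 Hz, appears at 14 Hz.
172 Hz mod fs = 22 Hz.
22 Hz ≤ fs/2 = 25 Hz, appears at 22 Hz.
28 Hz > fs/2 = 25 Hz, folds to fs − 28 Hz = 22 Hz.
Distinct values: {4 Hz, 14 Hz, 22 Hz}.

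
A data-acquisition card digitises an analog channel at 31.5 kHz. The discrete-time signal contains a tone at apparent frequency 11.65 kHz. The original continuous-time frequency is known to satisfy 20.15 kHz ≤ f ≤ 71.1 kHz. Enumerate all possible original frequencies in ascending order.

Frequencies that alias to 11.65 kHz are k·fs ± 11.65 kHz for integer k ≥ 0.
k=0: 11.65 kHz.
k=1: 19.85 kHz, 43.15 kHz.
k=2: 51.35 kHz, 74.65 kHz.
k=3: 82.85 kHz, 106.15 kHz.
Within [20.15 kHz, 71.1 kHz]: 43.15 kHz, 51.35 kHz.

43.15 kHz, 51.35 kHz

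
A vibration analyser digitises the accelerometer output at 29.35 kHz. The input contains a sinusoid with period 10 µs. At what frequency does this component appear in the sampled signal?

11.95 kHz

T = 10 µs → f = 1/T = 100 kHz.
100 kHz mod fs = 11.95 kHz.
11.95 kHz ≤ fs/2 = 14.675 kHz, appears at 11.95 kHz.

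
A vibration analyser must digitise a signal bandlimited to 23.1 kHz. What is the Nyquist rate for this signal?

46.2 kHz

Nyquist rate = 2 × 23.1 kHz = 46.2 kHz.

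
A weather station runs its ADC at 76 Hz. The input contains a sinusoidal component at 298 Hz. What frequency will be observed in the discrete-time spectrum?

298 Hz mod fs = 70 Hz.
70 Hz > fs/2 = 38 Hz, folds to fs − 70 Hz = 6 Hz.

6 Hz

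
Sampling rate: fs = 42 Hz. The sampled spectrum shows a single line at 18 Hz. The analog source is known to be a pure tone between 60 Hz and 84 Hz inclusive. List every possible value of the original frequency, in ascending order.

Frequencies that alias to 18 Hz are k·fs ± 18 Hz for integer k ≥ 0.
k=0: 18 Hz.
k=1: 24 Hz, 60 Hz.
k=2: 66 Hz, 102 Hz.
k=3: 108 Hz, 144 Hz.
Within [60 Hz, 84 Hz]: 60 Hz, 66 Hz.

60 Hz, 66 Hz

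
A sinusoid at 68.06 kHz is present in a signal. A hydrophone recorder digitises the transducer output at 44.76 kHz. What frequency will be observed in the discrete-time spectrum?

21.46 kHz

68.06 kHz mod fs = 23.3 kHz.
23.3 kHz > fs/2 = 22.38 kHz, folds to fs − 23.3 kHz = 21.46 kHz.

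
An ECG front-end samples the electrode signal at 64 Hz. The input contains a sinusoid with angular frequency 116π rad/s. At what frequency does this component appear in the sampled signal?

ω = 116π rad/s → f = ω/(2π) = 58 Hz.
58 Hz > fs/2 = 32 Hz, folds to fs − 58 Hz = 6 Hz.

6 Hz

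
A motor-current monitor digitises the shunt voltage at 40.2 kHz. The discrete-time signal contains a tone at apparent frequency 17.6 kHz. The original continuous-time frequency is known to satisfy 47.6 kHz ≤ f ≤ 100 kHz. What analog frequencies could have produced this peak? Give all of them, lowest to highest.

Frequencies that alias to 17.6 kHz are k·fs ± 17.6 kHz for integer k ≥ 0.
k=0: 17.6 kHz.
k=1: 22.6 kHz, 57.8 kHz.
k=2: 62.8 kHz, 98 kHz.
k=3: 103 kHz, 138.2 kHz.
Within [47.6 kHz, 100 kHz]: 57.8 kHz, 62.8 kHz, 98 kHz.

57.8 kHz, 62.8 kHz, 98 kHz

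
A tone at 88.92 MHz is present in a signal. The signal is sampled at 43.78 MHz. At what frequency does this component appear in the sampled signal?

88.92 MHz mod fs = 1.36 MHz.
1.36 MHz ≤ fs/2 = 21.89 MHz, appears at 1.36 MHz.

1.36 MHz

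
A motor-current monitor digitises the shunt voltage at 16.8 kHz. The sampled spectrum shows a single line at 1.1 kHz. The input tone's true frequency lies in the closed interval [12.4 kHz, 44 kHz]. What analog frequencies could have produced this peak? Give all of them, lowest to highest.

15.7 kHz, 17.9 kHz, 32.5 kHz, 34.7 kHz

Frequencies that alias to 1.1 kHz are k·fs ± 1.1 kHz for integer k ≥ 0.
k=0: 1.1 kHz.
k=1: 15.7 kHz, 17.9 kHz.
k=2: 32.5 kHz, 34.7 kHz.
k=3: 49.3 kHz, 51.5 kHz.
Within [12.4 kHz, 44 kHz]: 15.7 kHz, 17.9 kHz, 32.5 kHz, 34.7 kHz.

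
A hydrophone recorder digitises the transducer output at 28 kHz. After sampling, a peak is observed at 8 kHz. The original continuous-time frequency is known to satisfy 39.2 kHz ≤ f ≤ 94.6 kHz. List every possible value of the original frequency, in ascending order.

48 kHz, 64 kHz, 76 kHz, 92 kHz

Frequencies that alias to 8 kHz are k·fs ± 8 kHz for integer k ≥ 0.
k=0: 8 kHz.
k=1: 20 kHz, 36 kHz.
k=2: 48 kHz, 64 kHz.
k=3: 76 kHz, 92 kHz.
k=4: 104 kHz, 120 kHz.
Within [39.2 kHz, 94.6 kHz]: 48 kHz, 64 kHz, 76 kHz, 92 kHz.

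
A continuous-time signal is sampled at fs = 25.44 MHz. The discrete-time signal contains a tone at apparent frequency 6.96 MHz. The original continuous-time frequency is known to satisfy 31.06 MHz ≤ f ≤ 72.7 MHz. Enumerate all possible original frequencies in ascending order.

32.4 MHz, 43.92 MHz, 57.84 MHz, 69.36 MHz

Frequencies that alias to 6.96 MHz are k·fs ± 6.96 MHz for integer k ≥ 0.
k=0: 6.96 MHz.
k=1: 18.48 MHz, 32.4 MHz.
k=2: 43.92 MHz, 57.84 MHz.
k=3: 69.36 MHz, 83.28 MHz.
k=4: 94.8 MHz, 108.72 MHz.
Within [31.06 MHz, 72.7 MHz]: 32.4 MHz, 43.92 MHz, 57.84 MHz, 69.36 MHz.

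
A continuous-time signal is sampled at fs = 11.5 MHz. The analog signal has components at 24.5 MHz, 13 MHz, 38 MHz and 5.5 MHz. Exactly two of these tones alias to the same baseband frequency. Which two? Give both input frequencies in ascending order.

13 MHz, 24.5 MHz

fs/2 = 5.75 MHz.
24.5 MHz mod fs = 1.5 MHz.
1.5 MHz ≤ fs/2 = 5.75 MHz, appears at 1.5 MHz.
13 MHz mod fs = 1.5 MHz.
1.5 MHz ≤ fs/2 = 5.75 MHz, appears at 1.5 MHz.
38 MHz mod fs = 3.5 MHz.
3.5 MHz ≤ fs/2 = 5.75 MHz, appears at 3.5 MHz.
5.5 MHz ≤ fs/2 = 5.75 MHz, passes unchanged.
13 MHz and 24.5 MHz both map to 1.5 MHz.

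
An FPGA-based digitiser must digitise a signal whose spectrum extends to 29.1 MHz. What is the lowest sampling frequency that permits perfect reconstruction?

Nyquist rate = 2 × 29.1 MHz = 58.2 MHz.

58.2 MHz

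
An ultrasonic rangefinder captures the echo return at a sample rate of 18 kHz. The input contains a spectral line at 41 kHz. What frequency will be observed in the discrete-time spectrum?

41 kHz mod fs = 5 kHz.
5 kHz ≤ fs/2 = 9 kHz, appears at 5 kHz.

5 kHz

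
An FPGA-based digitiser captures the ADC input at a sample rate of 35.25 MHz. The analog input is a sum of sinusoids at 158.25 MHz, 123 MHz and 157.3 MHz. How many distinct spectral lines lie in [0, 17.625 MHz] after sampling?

2

fs/2 = 17.625 MHz.
158.25 MHz mod fs = 17.25 MHz.
17.25 MHz ≤ fs/2 = 17.625 MHz, appears at 17.25 MHz.
123 MHz mod fs = 17.25 MHz.
17.25 MHz ≤ fs/2 = 17.625 MHz, appears at 17.25 MHz.
157.3 MHz mod fs = 16.3 MHz.
16.3 MHz ≤ fs/2 = 17.625 MHz, appears at 16.3 MHz.
Distinct values: {16.3 MHz, 17.25 MHz} → 2.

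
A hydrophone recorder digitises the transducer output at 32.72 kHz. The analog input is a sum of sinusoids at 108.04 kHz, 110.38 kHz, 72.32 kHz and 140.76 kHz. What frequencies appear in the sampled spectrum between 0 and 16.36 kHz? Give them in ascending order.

fs/2 = 16.36 kHz.
108.04 kHz mod fs = 9.88 kHz.
9.88 kHz ≤ fs/2 = 16.36 kHz, appears at 9.88 kHz.
110.38 kHz mod fs = 12.22 kHz.
12.22 kHz ≤ fs/2 = 16.36 kHz, appears at 12.22 kHz.
72.32 kHz mod fs = 6.88 kHz.
6.88 kHz ≤ fs/2 = 16.36 kHz, appears at 6.88 kHz.
140.76 kHz mod fs = 9.88 kHz.
9.88 kHz ≤ fs/2 = 16.36 kHz, appears at 9.88 kHz.
Distinct values: {6.88 kHz, 9.88 kHz, 12.22 kHz}.

6.88 kHz, 9.88 kHz, 12.22 kHz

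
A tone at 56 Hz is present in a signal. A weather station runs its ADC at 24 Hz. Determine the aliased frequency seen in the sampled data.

56 Hz mod fs = 8 Hz.
8 Hz ≤ fs/2 = 12 Hz, appears at 8 Hz.

8 Hz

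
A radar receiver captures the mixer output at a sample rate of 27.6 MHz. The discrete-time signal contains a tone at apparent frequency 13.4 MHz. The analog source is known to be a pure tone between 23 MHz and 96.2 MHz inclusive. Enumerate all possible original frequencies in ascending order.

41 MHz, 41.8 MHz, 68.6 MHz, 69.4 MHz, 96.2 MHz

Frequencies that alias to 13.4 MHz are k·fs ± 13.4 MHz for integer k ≥ 0.
k=0: 13.4 MHz.
k=1: 14.2 MHz, 41 MHz.
k=2: 41.8 MHz, 68.6 MHz.
k=3: 69.4 MHz, 96.2 MHz.
k=4: 97 MHz, 123.8 MHz.
Within [23 MHz, 96.2 MHz]: 41 MHz, 41.8 MHz, 68.6 MHz, 69.4 MHz, 96.2 MHz.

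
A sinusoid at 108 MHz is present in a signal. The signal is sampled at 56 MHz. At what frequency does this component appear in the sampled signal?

4 MHz

108 MHz mod fs = 52 MHz.
52 MHz > fs/2 = 28 MHz, folds to fs − 52 MHz = 4 MHz.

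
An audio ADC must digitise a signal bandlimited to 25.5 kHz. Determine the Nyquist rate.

51 kHz

Nyquist rate = 2 × 25.5 kHz = 51 kHz.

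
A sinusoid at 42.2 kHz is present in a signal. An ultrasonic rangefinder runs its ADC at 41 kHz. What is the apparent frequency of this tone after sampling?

42.2 kHz mod fs = 1.2 kHz.
1.2 kHz ≤ fs/2 = 20.5 kHz, appears at 1.2 kHz.

1.2 kHz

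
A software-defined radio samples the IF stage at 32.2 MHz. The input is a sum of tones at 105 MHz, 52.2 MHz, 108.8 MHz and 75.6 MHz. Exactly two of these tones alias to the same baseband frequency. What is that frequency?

fs/2 = 16.1 MHz.
105 MHz mod fs = 8.4 MHz.
8.4 MHz ≤ fs/2 = 16.1 MHz, appears at 8.4 MHz.
52.2 MHz mod fs = 20 MHz.
20 MHz > fs/2 = 16.1 MHz, folds to fs − 20 MHz = 12.2 MHz.
108.8 MHz mod fs = 12.2 MHz.
12.2 MHz ≤ fs/2 = 16.1 MHz, appears at 12.2 MHz.
75.6 MHz mod fs = 11.2 MHz.
11.2 MHz ≤ fs/2 = 16.1 MHz, appears at 11.2 MHz.
52.2 MHz and 108.8 MHz both map to 12.2 MHz.

12.2 MHz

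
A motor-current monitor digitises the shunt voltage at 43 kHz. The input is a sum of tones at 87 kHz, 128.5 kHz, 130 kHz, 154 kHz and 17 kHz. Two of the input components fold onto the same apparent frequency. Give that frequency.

1 kHz

fs/2 = 21.5 kHz.
87 kHz mod fs = 1 kHz.
1 kHz ≤ fs/2 = 21.5 kHz, appears at 1 kHz.
128.5 kHz mod fs = 42.5 kHz.
42.5 kHz > fs/2 = 21.5 kHz, folds to fs − 42.5 kHz = 0.5 kHz.
130 kHz mod fs = 1 kHz.
1 kHz ≤ fs/2 = 21.5 kHz, appears at 1 kHz.
154 kHz mod fs = 25 kHz.
25 kHz > fs/2 = 21.5 kHz, folds to fs − 25 kHz = 18 kHz.
17 kHz ≤ fs/2 = 21.5 kHz, passes unchanged.
87 kHz and 130 kHz both map to 1 kHz.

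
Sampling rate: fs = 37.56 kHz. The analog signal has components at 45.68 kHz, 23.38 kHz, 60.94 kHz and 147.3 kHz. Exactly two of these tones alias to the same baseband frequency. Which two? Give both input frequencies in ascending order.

fs/2 = 18.78 kHz.
45.68 kHz mod fs = 8.12 kHz.
8.12 kHz ≤ fs/2 = 18.78 kHz, appears at 8.12 kHz.
23.38 kHz > fs/2 = 18.78 kHz, folds to fs − 23.38 kHz = 14.18 kHz.
60.94 kHz mod fs = 23.38 kHz.
23.38 kHz > fs/2 = 18.78 kHz, folds to fs − 23.38 kHz = 14.18 kHz.
147.3 kHz mod fs = 34.62 kHz.
34.62 kHz > fs/2 = 18.78 kHz, folds to fs − 34.62 kHz = 2.94 kHz.
23.38 kHz and 60.94 kHz both map to 14.18 kHz.

23.38 kHz, 60.94 kHz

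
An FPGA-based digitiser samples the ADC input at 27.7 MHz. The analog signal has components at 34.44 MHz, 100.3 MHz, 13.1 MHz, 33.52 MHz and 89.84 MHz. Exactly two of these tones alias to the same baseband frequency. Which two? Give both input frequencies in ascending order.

fs/2 = 13.85 MHz.
34.44 MHz mod fs = 6.74 MHz.
6.74 MHz ≤ fs/2 = 13.85 MHz, appears at 6.74 MHz.
100.3 MHz mod fs = 17.2 MHz.
17.2 MHz > fs/2 = 13.85 MHz, folds to fs − 17.2 MHz = 10.5 MHz.
13.1 MHz ≤ fs/2 = 13.85 MHz, passes unchanged.
33.52 MHz mod fs = 5.82 MHz.
5.82 MHz ≤ fs/2 = 13.85 MHz, appears at 5.82 MHz.
89.84 MHz mod fs = 6.74 MHz.
6.74 MHz ≤ fs/2 = 13.85 MHz, appears at 6.74 MHz.
34.44 MHz and 89.84 MHz both map to 6.74 MHz.

34.44 MHz, 89.84 MHz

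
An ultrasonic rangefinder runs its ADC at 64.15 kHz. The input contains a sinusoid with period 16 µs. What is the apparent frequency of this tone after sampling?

T = 16 µs → f = 1/T = 62.5 kHz.
62.5 kHz > fs/2 = 32.075 kHz, folds to fs − 62.5 kHz = 1.65 kHz.

1.65 kHz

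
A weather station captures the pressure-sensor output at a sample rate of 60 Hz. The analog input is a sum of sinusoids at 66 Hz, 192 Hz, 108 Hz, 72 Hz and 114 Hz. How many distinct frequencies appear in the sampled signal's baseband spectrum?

2

fs/2 = 30 Hz.
66 Hz mod fs = 6 Hz.
6 Hz ≤ fs/2 = 30 Hz, appears at 6 Hz.
192 Hz mod fs = 12 Hz.
12 Hz ≤ fs/2 = 30 Hz, appears at 12 Hz.
108 Hz mod fs = 48 Hz.
48 Hz > fs/2 = 30 Hz, folds to fs − 48 Hz = 12 Hz.
72 Hz mod fs = 12 Hz.
12 Hz ≤ fs/2 = 30 Hz, appears at 12 Hz.
114 Hz mod fs = 54 Hz.
54 Hz > fs/2 = 30 Hz, folds to fs − 54 Hz = 6 Hz.
Distinct values: {6 Hz, 12 Hz} → 2.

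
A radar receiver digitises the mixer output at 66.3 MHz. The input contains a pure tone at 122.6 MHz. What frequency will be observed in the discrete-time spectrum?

122.6 MHz mod fs = 56.3 MHz.
56.3 MHz > fs/2 = 33.15 MHz, folds to fs − 56.3 MHz = 10 MHz.

10 MHz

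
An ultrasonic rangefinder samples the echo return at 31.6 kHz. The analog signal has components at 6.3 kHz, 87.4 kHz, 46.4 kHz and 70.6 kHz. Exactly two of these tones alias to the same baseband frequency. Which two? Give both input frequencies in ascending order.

70.6 kHz, 87.4 kHz

fs/2 = 15.8 kHz.
6.3 kHz ≤ fs/2 = 15.8 kHz, passes unchanged.
87.4 kHz mod fs = 24.2 kHz.
24.2 kHz > fs/2 = 15.8 kHz, folds to fs − 24.2 kHz = 7.4 kHz.
46.4 kHz mod fs = 14.8 kHz.
14.8 kHz ≤ fs/2 = 15.8 kHz, appears at 14.8 kHz.
70.6 kHz mod fs = 7.4 kHz.
7.4 kHz ≤ fs/2 = 15.8 kHz, appears at 7.4 kHz.
70.6 kHz and 87.4 kHz both map to 7.4 kHz.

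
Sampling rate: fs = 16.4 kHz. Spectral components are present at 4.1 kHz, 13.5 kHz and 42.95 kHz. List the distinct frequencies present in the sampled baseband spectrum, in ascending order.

fs/2 = 8.2 kHz.
4.1 kHz ≤ fs/2 = 8.2 kHz, passes unchanged.
13.5 kHz > fs/2 = 8.2 kHz, folds to fs − 13.5 kHz = 2.9 kHz.
42.95 kHz mod fs = 10.15 kHz.
10.15 kHz > fs/2 = 8.2 kHz, folds to fs − 10.15 kHz = 6.25 kHz.
Distinct values: {2.9 kHz, 4.1 kHz, 6.25 kHz}.

2.9 kHz, 4.1 kHz, 6.25 kHz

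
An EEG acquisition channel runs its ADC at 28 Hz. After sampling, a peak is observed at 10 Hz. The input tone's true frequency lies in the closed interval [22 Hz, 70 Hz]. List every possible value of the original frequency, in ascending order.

Frequencies that alias to 10 Hz are k·fs ± 10 Hz for integer k ≥ 0.
k=0: 10 Hz.
k=1: 18 Hz, 38 Hz.
k=2: 46 Hz, 66 Hz.
k=3: 74 Hz, 94 Hz.
Within [22 Hz, 70 Hz]: 38 Hz, 46 Hz, 66 Hz.

38 Hz, 46 Hz, 66 Hz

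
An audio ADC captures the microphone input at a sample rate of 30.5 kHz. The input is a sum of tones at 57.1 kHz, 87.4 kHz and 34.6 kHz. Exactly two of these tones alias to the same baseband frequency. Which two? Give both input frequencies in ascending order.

34.6 kHz, 87.4 kHz

fs/2 = 15.25 kHz.
57.1 kHz mod fs = 26.6 kHz.
26.6 kHz > fs/2 = 15.25 kHz, folds to fs − 26.6 kHz = 3.9 kHz.
87.4 kHz mod fs = 26.4 kHz.
26.4 kHz > fs/2 = 15.25 kHz, folds to fs − 26.4 kHz = 4.1 kHz.
34.6 kHz mod fs = 4.1 kHz.
4.1 kHz ≤ fs/2 = 15.25 kHz, appears at 4.1 kHz.
34.6 kHz and 87.4 kHz both map to 4.1 kHz.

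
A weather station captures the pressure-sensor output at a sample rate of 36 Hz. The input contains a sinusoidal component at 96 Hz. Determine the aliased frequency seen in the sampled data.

96 Hz mod fs = 24 Hz.
24 Hz > fs/2 = 18 Hz, folds to fs − 24 Hz = 12 Hz.

12 Hz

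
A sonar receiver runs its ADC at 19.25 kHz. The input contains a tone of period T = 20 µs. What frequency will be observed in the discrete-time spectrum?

7.75 kHz

T = 20 µs → f = 1/T = 50 kHz.
50 kHz mod fs = 11.5 kHz.
11.5 kHz > fs/2 = 9.625 kHz, folds to fs − 11.5 kHz = 7.75 kHz.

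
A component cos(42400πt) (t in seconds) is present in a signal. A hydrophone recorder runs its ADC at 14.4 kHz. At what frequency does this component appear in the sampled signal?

6.8 kHz

ω = 42400π rad/s → f = ω/(2π) = 21200 Hz = 21.2 kHz.
21.2 kHz mod fs = 6.8 kHz.
6.8 kHz ≤ fs/2 = 7.2 kHz, appears at 6.8 kHz.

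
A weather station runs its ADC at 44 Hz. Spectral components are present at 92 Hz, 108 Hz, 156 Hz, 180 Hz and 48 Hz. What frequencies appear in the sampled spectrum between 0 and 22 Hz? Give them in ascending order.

4 Hz, 20 Hz

fs/2 = 22 Hz.
92 Hz mod fs = 4 Hz.
4 Hz ≤ fs/2 = 22 Hz, appears at 4 Hz.
108 Hz mod fs = 20 Hz.
20 Hz ≤ fs/2 = 22 Hz, appears at 20 Hz.
156 Hz mod fs = 24 Hz.
24 Hz > fs/2 = 22 Hz, folds to fs − 24 Hz = 20 Hz.
180 Hz mod fs = 4 Hz.
4 Hz ≤ fs/2 = 22 Hz, appears at 4 Hz.
48 Hz mod fs = 4 Hz.
4 Hz ≤ fs/2 = 22 Hz, appears at 4 Hz.
Distinct values: {4 Hz, 20 Hz}.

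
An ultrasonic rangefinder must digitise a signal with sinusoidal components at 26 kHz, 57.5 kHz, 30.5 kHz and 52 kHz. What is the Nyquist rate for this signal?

115 kHz

Highest-frequency component: 57.5 kHz.
Nyquist rate = 2 × 57.5 kHz = 115 kHz.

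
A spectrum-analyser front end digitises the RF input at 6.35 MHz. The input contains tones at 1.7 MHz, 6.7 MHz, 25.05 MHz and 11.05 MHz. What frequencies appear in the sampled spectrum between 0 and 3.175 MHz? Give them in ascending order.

0.35 MHz, 1.65 MHz, 1.7 MHz

fs/2 = 3.175 MHz.
1.7 MHz ≤ fs/2 = 3.175 MHz, passes unchanged.
6.7 MHz mod fs = 0.35 MHz.
0.35 MHz ≤ fs/2 = 3.175 MHz, appears at 0.35 MHz.
25.05 MHz mod fs = 6 MHz.
6 MHz > fs/2 = 3.175 MHz, folds to fs − 6 MHz = 0.35 MHz.
11.05 MHz mod fs = 4.7 MHz.
4.7 MHz > fs/2 = 3.175 MHz, folds to fs − 4.7 MHz = 1.65 MHz.
Distinct values: {0.35 MHz, 1.65 MHz, 1.7 MHz}.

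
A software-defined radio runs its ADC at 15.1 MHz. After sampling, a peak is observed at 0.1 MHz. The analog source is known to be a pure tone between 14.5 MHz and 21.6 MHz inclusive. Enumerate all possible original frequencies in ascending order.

Frequencies that alias to 0.1 MHz are k·fs ± 0.1 MHz for integer k ≥ 0.
k=0: 0.1 MHz.
k=1: 15 MHz, 15.2 MHz.
k=2: 30.1 MHz, 30.3 MHz.
Within [14.5 MHz, 21.6 MHz]: 15 MHz, 15.2 MHz.

15 MHz, 15.2 MHz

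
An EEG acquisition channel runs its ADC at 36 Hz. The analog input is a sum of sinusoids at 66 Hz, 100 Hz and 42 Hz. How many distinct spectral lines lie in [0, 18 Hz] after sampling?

2

fs/2 = 18 Hz.
66 Hz mod fs = 30 Hz.
30 Hz > fs/2 = 18 Hz, folds to fs − 30 Hz = 6 Hz.
100 Hz mod fs = 28 Hz.
28 Hz > fs/2 = 18 Hz, folds to fs − 28 Hz = 8 Hz.
42 Hz mod fs = 6 Hz.
6 Hz ≤ fs/2 = 18 Hz, appears at 6 Hz.
Distinct values: {6 Hz, 8 Hz} → 2.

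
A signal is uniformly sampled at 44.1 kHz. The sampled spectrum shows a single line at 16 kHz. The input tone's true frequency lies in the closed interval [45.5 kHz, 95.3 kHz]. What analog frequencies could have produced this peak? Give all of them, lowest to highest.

Frequencies that alias to 16 kHz are k·fs ± 16 kHz for integer k ≥ 0.
k=0: 16 kHz.
k=1: 28.1 kHz, 60.1 kHz.
k=2: 72.2 kHz, 104.2 kHz.
k=3: 116.3 kHz, 148.3 kHz.
Within [45.5 kHz, 95.3 kHz]: 60.1 kHz, 72.2 kHz.

60.1 kHz, 72.2 kHz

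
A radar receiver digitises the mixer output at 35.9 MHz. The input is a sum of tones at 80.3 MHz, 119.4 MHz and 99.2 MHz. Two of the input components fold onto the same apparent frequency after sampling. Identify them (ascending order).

fs/2 = 17.95 MHz.
80.3 MHz mod fs = 8.5 MHz.
8.5 MHz ≤ fs/2 = 17.95 MHz, appears at 8.5 MHz.
119.4 MHz mod fs = 11.7 MHz.
11.7 MHz ≤ fs/2 = 17.95 MHz, appears at 11.7 MHz.
99.2 MHz mod fs = 27.4 MHz.
27.4 MHz > fs/2 = 17.95 MHz, folds to fs − 27.4 MHz = 8.5 MHz.
80.3 MHz and 99.2 MHz both map to 8.5 MHz.

80.3 MHz, 99.2 MHz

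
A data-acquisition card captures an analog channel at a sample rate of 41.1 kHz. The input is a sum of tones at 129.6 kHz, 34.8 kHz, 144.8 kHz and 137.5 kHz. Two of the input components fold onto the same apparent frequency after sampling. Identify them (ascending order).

fs/2 = 20.55 kHz.
129.6 kHz mod fs = 6.3 kHz.
6.3 kHz ≤ fs/2 = 20.55 kHz, appears at 6.3 kHz.
34.8 kHz > fs/2 = 20.55 kHz, folds to fs − 34.8 kHz = 6.3 kHz.
144.8 kHz mod fs = 21.5 kHz.
21.5 kHz > fs/2 = 20.55 kHz, folds to fs − 21.5 kHz = 19.6 kHz.
137.5 kHz mod fs = 14.2 kHz.
14.2 kHz ≤ fs/2 = 20.55 kHz, appears at 14.2 kHz.
34.8 kHz and 129.6 kHz both map to 6.3 kHz.

34.8 kHz, 129.6 kHz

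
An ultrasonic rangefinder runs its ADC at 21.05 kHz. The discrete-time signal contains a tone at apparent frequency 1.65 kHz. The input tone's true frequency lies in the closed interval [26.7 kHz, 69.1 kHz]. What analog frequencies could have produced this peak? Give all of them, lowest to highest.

Frequencies that alias to 1.65 kHz are k·fs ± 1.65 kHz for integer k ≥ 0.
k=0: 1.65 kHz.
k=1: 19.4 kHz, 22.7 kHz.
k=2: 40.45 kHz, 43.75 kHz.
k=3: 61.5 kHz, 64.8 kHz.
k=4: 82.55 kHz, 85.85 kHz.
Within [26.7 kHz, 69.1 kHz]: 40.45 kHz, 43.75 kHz, 61.5 kHz, 64.8 kHz.

40.45 kHz, 43.75 kHz, 61.5 kHz, 64.8 kHz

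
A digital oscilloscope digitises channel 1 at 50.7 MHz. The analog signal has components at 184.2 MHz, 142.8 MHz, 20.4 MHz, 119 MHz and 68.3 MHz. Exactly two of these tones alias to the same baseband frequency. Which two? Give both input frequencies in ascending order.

68.3 MHz, 119 MHz

fs/2 = 25.35 MHz.
184.2 MHz mod fs = 32.1 MHz.
32.1 MHz > fs/2 = 25.35 MHz, folds to fs − 32.1 MHz = 18.6 MHz.
142.8 MHz mod fs = 41.4 MHz.
41.4 MHz > fs/2 = 25.35 MHz, folds to fs − 41.4 MHz = 9.3 MHz.
20.4 MHz ≤ fs/2 = 25.35 MHz, passes unchanged.
119 MHz mod fs = 17.6 MHz.
17.6 MHz ≤ fs/2 = 25.35 MHz, appears at 17.6 MHz.
68.3 MHz mod fs = 17.6 MHz.
17.6 MHz ≤ fs/2 = 25.35 MHz, appears at 17.6 MHz.
68.3 MHz and 119 MHz both map to 17.6 MHz.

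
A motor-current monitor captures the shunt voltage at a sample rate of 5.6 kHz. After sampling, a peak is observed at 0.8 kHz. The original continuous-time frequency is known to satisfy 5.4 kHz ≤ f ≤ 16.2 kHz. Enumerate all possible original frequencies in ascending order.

Frequencies that alias to 0.8 kHz are k·fs ± 0.8 kHz for integer k ≥ 0.
k=0: 0.8 kHz.
k=1: 4.8 kHz, 6.4 kHz.
k=2: 10.4 kHz, 12 kHz.
k=3: 16 kHz, 17.6 kHz.
k=4: 21.6 kHz, 23.2 kHz.
Within [5.4 kHz, 16.2 kHz]: 6.4 kHz, 10.4 kHz, 12 kHz, 16 kHz.

6.4 kHz, 10.4 kHz, 12 kHz, 16 kHz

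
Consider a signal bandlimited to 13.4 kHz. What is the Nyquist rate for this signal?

Nyquist rate = 2 × 13.4 kHz = 26.8 kHz.

26.8 kHz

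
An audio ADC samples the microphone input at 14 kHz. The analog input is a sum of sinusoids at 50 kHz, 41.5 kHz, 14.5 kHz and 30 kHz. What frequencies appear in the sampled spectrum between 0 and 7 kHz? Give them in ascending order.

0.5 kHz, 2 kHz, 6 kHz

fs/2 = 7 kHz.
50 kHz mod fs = 8 kHz.
8 kHz > fs/2 = 7 kHz, folds to fs − 8 kHz = 6 kHz.
41.5 kHz mod fs = 13.5 kHz.
13.5 kHz > fs/2 = 7 kHz, folds to fs − 13.5 kHz = 0.5 kHz.
14.5 kHz mod fs = 0.5 kHz.
0.5 kHz ≤ fs/2 = 7 kHz, appears at 0.5 kHz.
30 kHz mod fs = 2 kHz.
2 kHz ≤ fs/2 = 7 kHz, appears at 2 kHz.
Distinct values: {0.5 kHz, 2 kHz, 6 kHz}.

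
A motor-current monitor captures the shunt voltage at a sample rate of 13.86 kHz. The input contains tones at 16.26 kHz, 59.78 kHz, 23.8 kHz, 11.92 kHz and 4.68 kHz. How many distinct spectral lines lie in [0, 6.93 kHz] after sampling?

5

fs/2 = 6.93 kHz.
16.26 kHz mod fs = 2.4 kHz.
2.4 kHz ≤ fs/2 = 6.93 kHz, appears at 2.4 kHz.
59.78 kHz mod fs = 4.34 kHz.
4.34 kHz ≤ fs/2 = 6.93 kHz, appears at 4.34 kHz.
23.8 kHz mod fs = 9.94 kHz.
9.94 kHz > fs/2 = 6.93 kHz, folds to fs − 9.94 kHz = 3.92 kHz.
11.92 kHz > fs/2 = 6.93 kHz, folds to fs − 11.92 kHz = 1.94 kHz.
4.68 kHz ≤ fs/2 = 6.93 kHz, passes unchanged.
Distinct values: {1.94 kHz, 2.4 kHz, 3.92 kHz, 4.34 kHz, 4.68 kHz} → 5.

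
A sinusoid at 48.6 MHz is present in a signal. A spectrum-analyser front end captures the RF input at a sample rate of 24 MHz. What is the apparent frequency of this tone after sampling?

48.6 MHz mod fs = 0.6 MHz.
0.6 MHz ≤ fs/2 = 12 MHz, appears at 0.6 MHz.

0.6 MHz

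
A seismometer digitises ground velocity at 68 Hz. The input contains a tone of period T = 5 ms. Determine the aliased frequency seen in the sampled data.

4 Hz

T = 5 ms → f = 1/T = 200 Hz.
200 Hz mod fs = 64 Hz.
64 Hz > fs/2 = 34 Hz, folds to fs − 64 Hz = 4 Hz.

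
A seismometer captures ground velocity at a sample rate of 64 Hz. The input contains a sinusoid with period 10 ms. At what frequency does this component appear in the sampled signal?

28 Hz

T = 10 ms → f = 1/T = 100 Hz.
100 Hz mod fs = 36 Hz.
36 Hz > fs/2 = 32 Hz, folds to fs − 36 Hz = 28 Hz.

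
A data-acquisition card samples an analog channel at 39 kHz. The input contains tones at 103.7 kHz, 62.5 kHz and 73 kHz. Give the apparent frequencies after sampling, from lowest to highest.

fs/2 = 19.5 kHz.
103.7 kHz mod fs = 25.7 kHz.
25.7 kHz > fs/2 = 19.5 kHz, folds to fs − 25.7 kHz = 13.3 kHz.
62.5 kHz mod fs = 23.5 kHz.
23.5 kHz > fs/2 = 19.5 kHz, folds to fs − 23.5 kHz = 15.5 kHz.
73 kHz mod fs = 34 kHz.
34 kHz > fs/2 = 19.5 kHz, folds to fs − 34 kHz = 5 kHz.
Distinct values: {5 kHz, 13.3 kHz, 15.5 kHz}.

5 kHz, 13.3 kHz, 15.5 kHz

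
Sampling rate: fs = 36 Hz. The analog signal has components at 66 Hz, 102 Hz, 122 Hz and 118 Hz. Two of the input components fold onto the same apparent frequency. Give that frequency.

6 Hz

fs/2 = 18 Hz.
66 Hz mod fs = 30 Hz.
30 Hz > fs/2 = 18 Hz, folds to fs − 30 Hz = 6 Hz.
102 Hz mod fs = 30 Hz.
30 Hz > fs/2 = 18 Hz, folds to fs − 30 Hz = 6 Hz.
122 Hz mod fs = 14 Hz.
14 Hz ≤ fs/2 = 18 Hz, appears at 14 Hz.
118 Hz mod fs = 10 Hz.
10 Hz ≤ fs/2 = 18 Hz, appears at 10 Hz.
66 Hz and 102 Hz both map to 6 Hz.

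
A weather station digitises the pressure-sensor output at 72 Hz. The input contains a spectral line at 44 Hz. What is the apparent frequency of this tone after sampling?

28 Hz

44 Hz > fs/2 = 36 Hz, folds to fs − 44 Hz = 28 Hz.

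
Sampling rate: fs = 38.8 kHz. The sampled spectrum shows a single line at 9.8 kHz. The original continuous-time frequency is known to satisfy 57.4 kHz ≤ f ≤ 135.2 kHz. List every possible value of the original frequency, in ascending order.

Frequencies that alias to 9.8 kHz are k·fs ± 9.8 kHz for integer k ≥ 0.
k=0: 9.8 kHz.
k=1: 29 kHz, 48.6 kHz.
k=2: 67.8 kHz, 87.4 kHz.
k=3: 106.6 kHz, 126.2 kHz.
k=4: 145.4 kHz, 165 kHz.
Within [57.4 kHz, 135.2 kHz]: 67.8 kHz, 87.4 kHz, 106.6 kHz, 126.2 kHz.

67.8 kHz, 87.4 kHz, 106.6 kHz, 126.2 kHz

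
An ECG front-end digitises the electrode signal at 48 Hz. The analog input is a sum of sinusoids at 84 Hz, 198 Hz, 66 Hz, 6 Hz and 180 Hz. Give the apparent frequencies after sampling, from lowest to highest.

6 Hz, 12 Hz, 18 Hz

fs/2 = 24 Hz.
84 Hz mod fs = 36 Hz.
36 Hz > fs/2 = 24 Hz, folds to fs − 36 Hz = 12 Hz.
198 Hz mod fs = 6 Hz.
6 Hz ≤ fs/2 = 24 Hz, appears at 6 Hz.
66 Hz mod fs = 18 Hz.
18 Hz ≤ fs/2 = 24 Hz, appears at 18 Hz.
6 Hz ≤ fs/2 = 24 Hz, passes unchanged.
180 Hz mod fs = 36 Hz.
36 Hz > fs/2 = 24 Hz, folds to fs − 36 Hz = 12 Hz.
Distinct values: {6 Hz, 12 Hz, 18 Hz}.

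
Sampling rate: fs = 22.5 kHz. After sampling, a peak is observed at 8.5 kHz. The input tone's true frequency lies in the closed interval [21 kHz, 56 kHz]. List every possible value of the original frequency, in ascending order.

Frequencies that alias to 8.5 kHz are k·fs ± 8.5 kHz for integer k ≥ 0.
k=0: 8.5 kHz.
k=1: 14 kHz, 31 kHz.
k=2: 36.5 kHz, 53.5 kHz.
k=3: 59 kHz, 76 kHz.
Within [21 kHz, 56 kHz]: 31 kHz, 36.5 kHz, 53.5 kHz.

31 kHz, 36.5 kHz, 53.5 kHz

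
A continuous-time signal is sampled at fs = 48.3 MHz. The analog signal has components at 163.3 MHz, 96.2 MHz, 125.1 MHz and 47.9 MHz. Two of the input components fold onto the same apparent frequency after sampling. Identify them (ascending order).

fs/2 = 24.15 MHz.
163.3 MHz mod fs = 18.4 MHz.
18.4 MHz ≤ fs/2 = 24.15 MHz, appears at 18.4 MHz.
96.2 MHz mod fs = 47.9 MHz.
47.9 MHz > fs/2 = 24.15 MHz, folds to fs − 47.9 MHz = 0.4 MHz.
125.1 MHz mod fs = 28.5 MHz.
28.5 MHz > fs/2 = 24.15 MHz, folds to fs − 28.5 MHz = 19.8 MHz.
47.9 MHz > fs/2 = 24.15 MHz, folds to fs − 47.9 MHz = 0.4 MHz.
47.9 MHz and 96.2 MHz both map to 0.4 MHz.

47.9 MHz, 96.2 MHz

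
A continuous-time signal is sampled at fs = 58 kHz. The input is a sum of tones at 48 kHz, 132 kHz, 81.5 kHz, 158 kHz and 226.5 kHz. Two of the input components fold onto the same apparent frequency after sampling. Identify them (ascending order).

fs/2 = 29 kHz.
48 kHz > fs/2 = 29 kHz, folds to fs − 48 kHz = 10 kHz.
132 kHz mod fs = 16 kHz.
16 kHz ≤ fs/2 = 29 kHz, appears at 16 kHz.
81.5 kHz mod fs = 23.5 kHz.
23.5 kHz ≤ fs/2 = 29 kHz, appears at 23.5 kHz.
158 kHz mod fs = 42 kHz.
42 kHz > fs/2 = 29 kHz, folds to fs − 42 kHz = 16 kHz.
226.5 kHz mod fs = 52.5 kHz.
52.5 kHz > fs/2 = 29 kHz, folds to fs − 52.5 kHz = 5.5 kHz.
132 kHz and 158 kHz both map to 16 kHz.

132 kHz, 158 kHz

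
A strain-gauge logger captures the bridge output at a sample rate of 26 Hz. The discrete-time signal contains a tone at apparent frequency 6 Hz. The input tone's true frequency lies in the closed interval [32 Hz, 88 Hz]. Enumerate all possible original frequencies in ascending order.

Frequencies that alias to 6 Hz are k·fs ± 6 Hz for integer k ≥ 0.
k=0: 6 Hz.
k=1: 20 Hz, 32 Hz.
k=2: 46 Hz, 58 Hz.
k=3: 72 Hz, 84 Hz.
k=4: 98 Hz, 110 Hz.
Within [32 Hz, 88 Hz]: 32 Hz, 46 Hz, 58 Hz, 72 Hz, 84 Hz.

32 Hz, 46 Hz, 58 Hz, 72 Hz, 84 Hz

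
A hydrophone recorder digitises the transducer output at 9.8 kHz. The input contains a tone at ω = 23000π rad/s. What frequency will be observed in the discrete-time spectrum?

ω = 23000π rad/s → f = ω/(2π) = 11500 Hz = 11.5 kHz.
11.5 kHz mod fs = 1.7 kHz.
1.7 kHz ≤ fs/2 = 4.9 kHz, appears at 1.7 kHz.

1.7 kHz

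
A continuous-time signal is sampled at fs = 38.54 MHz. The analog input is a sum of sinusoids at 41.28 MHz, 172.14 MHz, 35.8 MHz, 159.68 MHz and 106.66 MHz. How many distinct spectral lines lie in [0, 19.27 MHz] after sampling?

4

fs/2 = 19.27 MHz.
41.28 MHz mod fs = 2.74 MHz.
2.74 MHz ≤ fs/2 = 19.27 MHz, appears at 2.74 MHz.
172.14 MHz mod fs = 17.98 MHz.
17.98 MHz ≤ fs/2 = 19.27 MHz, appears at 17.98 MHz.
35.8 MHz > fs/2 = 19.27 MHz, folds to fs − 35.8 MHz = 2.74 MHz.
159.68 MHz mod fs = 5.52 MHz.
5.52 MHz ≤ fs/2 = 19.27 MHz, appears at 5.52 MHz.
106.66 MHz mod fs = 29.58 MHz.
29.58 MHz > fs/2 = 19.27 MHz, folds to fs − 29.58 MHz = 8.96 MHz.
Distinct values: {2.74 MHz, 5.52 MHz, 8.96 MHz, 17.98 MHz} → 4.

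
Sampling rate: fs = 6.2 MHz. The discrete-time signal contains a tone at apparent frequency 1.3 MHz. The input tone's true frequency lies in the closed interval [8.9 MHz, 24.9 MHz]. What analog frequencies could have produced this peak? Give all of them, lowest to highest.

Frequencies that alias to 1.3 MHz are k·fs ± 1.3 MHz for integer k ≥ 0.
k=0: 1.3 MHz.
k=1: 4.9 MHz, 7.5 MHz.
k=2: 11.1 MHz, 13.7 MHz.
k=3: 17.3 MHz, 19.9 MHz.
k=4: 23.5 MHz, 26.1 MHz.
k=5: 29.7 MHz, 32.3 MHz.
Within [8.9 MHz, 24.9 MHz]: 11.1 MHz, 13.7 MHz, 17.3 MHz, 19.9 MHz, 23.5 MHz.

11.1 MHz, 13.7 MHz, 17.3 MHz, 19.9 MHz, 23.5 MHz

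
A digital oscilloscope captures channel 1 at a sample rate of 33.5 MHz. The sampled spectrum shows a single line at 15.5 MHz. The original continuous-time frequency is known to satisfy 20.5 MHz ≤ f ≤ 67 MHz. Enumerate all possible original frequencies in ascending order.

49 MHz, 51.5 MHz

Frequencies that alias to 15.5 MHz are k·fs ± 15.5 MHz for integer k ≥ 0.
k=0: 15.5 MHz.
k=1: 18 MHz, 49 MHz.
k=2: 51.5 MHz, 82.5 MHz.
k=3: 85 MHz, 116 MHz.
Within [20.5 MHz, 67 MHz]: 49 MHz, 51.5 MHz.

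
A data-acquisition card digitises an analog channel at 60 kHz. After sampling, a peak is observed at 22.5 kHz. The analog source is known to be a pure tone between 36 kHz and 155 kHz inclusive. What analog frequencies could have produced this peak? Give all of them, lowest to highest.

37.5 kHz, 82.5 kHz, 97.5 kHz, 142.5 kHz

Frequencies that alias to 22.5 kHz are k·fs ± 22.5 kHz for integer k ≥ 0.
k=0: 22.5 kHz.
k=1: 37.5 kHz, 82.5 kHz.
k=2: 97.5 kHz, 142.5 kHz.
k=3: 157.5 kHz, 202.5 kHz.
Within [36 kHz, 155 kHz]: 37.5 kHz, 82.5 kHz, 97.5 kHz, 142.5 kHz.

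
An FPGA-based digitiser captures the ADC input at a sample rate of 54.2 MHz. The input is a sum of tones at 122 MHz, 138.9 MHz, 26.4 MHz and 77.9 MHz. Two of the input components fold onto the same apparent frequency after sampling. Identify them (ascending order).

77.9 MHz, 138.9 MHz

fs/2 = 27.1 MHz.
122 MHz mod fs = 13.6 MHz.
13.6 MHz ≤ fs/2 = 27.1 MHz, appears at 13.6 MHz.
138.9 MHz mod fs = 30.5 MHz.
30.5 MHz > fs/2 = 27.1 MHz, folds to fs − 30.5 MHz = 23.7 MHz.
26.4 MHz ≤ fs/2 = 27.1 MHz, passes unchanged.
77.9 MHz mod fs = 23.7 MHz.
23.7 MHz ≤ fs/2 = 27.1 MHz, appears at 23.7 MHz.
77.9 MHz and 138.9 MHz both map to 23.7 MHz.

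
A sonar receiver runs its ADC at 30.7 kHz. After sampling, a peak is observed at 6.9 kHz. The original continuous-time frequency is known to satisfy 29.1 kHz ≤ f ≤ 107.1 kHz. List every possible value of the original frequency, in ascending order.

37.6 kHz, 54.5 kHz, 68.3 kHz, 85.2 kHz, 99 kHz

Frequencies that alias to 6.9 kHz are k·fs ± 6.9 kHz for integer k ≥ 0.
k=0: 6.9 kHz.
k=1: 23.8 kHz, 37.6 kHz.
k=2: 54.5 kHz, 68.3 kHz.
k=3: 85.2 kHz, 99 kHz.
k=4: 115.9 kHz, 129.7 kHz.
Within [29.1 kHz, 107.1 kHz]: 37.6 kHz, 54.5 kHz, 68.3 kHz, 85.2 kHz, 99 kHz.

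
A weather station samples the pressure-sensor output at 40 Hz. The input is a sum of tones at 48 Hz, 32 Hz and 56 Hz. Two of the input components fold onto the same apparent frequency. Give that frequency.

8 Hz

fs/2 = 20 Hz.
48 Hz mod fs = 8 Hz.
8 Hz ≤ fs/2 = 20 Hz, appears at 8 Hz.
32 Hz > fs/2 = 20 Hz, folds to fs − 32 Hz = 8 Hz.
56 Hz mod fs = 16 Hz.
16 Hz ≤ fs/2 = 20 Hz, appears at 16 Hz.
32 Hz and 48 Hz both map to 8 Hz.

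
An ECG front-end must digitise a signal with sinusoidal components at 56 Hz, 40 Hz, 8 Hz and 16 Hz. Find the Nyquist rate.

Highest-frequency component: 56 Hz.
Nyquist rate = 2 × 56 Hz = 112 Hz.

112 Hz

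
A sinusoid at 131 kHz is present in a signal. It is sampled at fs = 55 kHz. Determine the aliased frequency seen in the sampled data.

131 kHz mod fs = 21 kHz.
21 kHz ≤ fs/2 = 27.5 kHz, appears at 21 kHz.

21 kHz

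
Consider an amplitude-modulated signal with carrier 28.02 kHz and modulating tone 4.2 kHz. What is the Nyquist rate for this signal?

AM sidebands sit at fc ± fm = 23.82 kHz and 32.22 kHz.
Highest-frequency component: 32.22 kHz.
Nyquist rate = 2 × 32.22 kHz = 64.44 kHz.

64.44 kHz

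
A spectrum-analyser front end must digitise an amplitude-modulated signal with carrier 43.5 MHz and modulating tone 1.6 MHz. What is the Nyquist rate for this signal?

90.2 MHz

AM sidebands sit at fc ± fm = 41.9 MHz and 45.1 MHz.
Highest-frequency component: 45.1 MHz.
Nyquist rate = 2 × 45.1 MHz = 90.2 MHz.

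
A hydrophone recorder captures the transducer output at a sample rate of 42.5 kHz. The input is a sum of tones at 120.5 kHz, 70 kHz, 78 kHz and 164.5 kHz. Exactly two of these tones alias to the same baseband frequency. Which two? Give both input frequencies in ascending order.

fs/2 = 21.25 kHz.
120.5 kHz mod fs = 35.5 kHz.
35.5 kHz > fs/2 = 21.25 kHz, folds to fs − 35.5 kHz = 7 kHz.
70 kHz mod fs = 27.5 kHz.
27.5 kHz > fs/2 = 21.25 kHz, folds to fs − 27.5 kHz = 15 kHz.
78 kHz mod fs = 35.5 kHz.
35.5 kHz > fs/2 = 21.25 kHz, folds to fs − 35.5 kHz = 7 kHz.
164.5 kHz mod fs = 37 kHz.
37 kHz > fs/2 = 21.25 kHz, folds to fs − 37 kHz = 5.5 kHz.
78 kHz and 120.5 kHz both map to 7 kHz.

78 kHz, 120.5 kHz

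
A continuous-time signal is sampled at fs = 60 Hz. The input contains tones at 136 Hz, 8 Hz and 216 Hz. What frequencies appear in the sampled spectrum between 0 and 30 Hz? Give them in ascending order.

fs/2 = 30 Hz.
136 Hz mod fs = 16 Hz.
16 Hz ≤ fs/2 = 30 Hz, appears at 16 Hz.
8 Hz ≤ fs/2 = 30 Hz, passes unchanged.
216 Hz mod fs = 36 Hz.
36 Hz > fs/2 = 30 Hz, folds to fs − 36 Hz = 24 Hz.
Distinct values: {8 Hz, 16 Hz, 24 Hz}.

8 Hz, 16 Hz, 24 Hz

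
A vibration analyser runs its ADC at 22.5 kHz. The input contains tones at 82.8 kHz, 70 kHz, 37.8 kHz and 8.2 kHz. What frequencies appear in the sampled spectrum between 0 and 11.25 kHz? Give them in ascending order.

fs/2 = 11.25 kHz.
82.8 kHz mod fs = 15.3 kHz.
15.3 kHz > fs/2 = 11.25 kHz, folds to fs − 15.3 kHz = 7.2 kHz.
70 kHz mod fs = 2.5 kHz.
2.5 kHz ≤ fs/2 = 11.25 kHz, appears at 2.5 kHz.
37.8 kHz mod fs = 15.3 kHz.
15.3 kHz > fs/2 = 11.25 kHz, folds to fs − 15.3 kHz = 7.2 kHz.
8.2 kHz ≤ fs/2 = 11.25 kHz, passes unchanged.
Distinct values: {2.5 kHz, 7.2 kHz, 8.2 kHz}.

2.5 kHz, 7.2 kHz, 8.2 kHz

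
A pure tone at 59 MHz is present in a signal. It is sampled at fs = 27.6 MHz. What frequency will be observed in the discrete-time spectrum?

3.8 MHz

59 MHz mod fs = 3.8 MHz.
3.8 MHz ≤ fs/2 = 13.8 MHz, appears at 3.8 MHz.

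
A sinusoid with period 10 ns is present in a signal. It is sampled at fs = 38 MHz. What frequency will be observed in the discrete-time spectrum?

T = 10 ns → f = 1/T = 100 MHz.
100 MHz mod fs = 24 MHz.
24 MHz > fs/2 = 19 MHz, folds to fs − 24 MHz = 14 MHz.

14 MHz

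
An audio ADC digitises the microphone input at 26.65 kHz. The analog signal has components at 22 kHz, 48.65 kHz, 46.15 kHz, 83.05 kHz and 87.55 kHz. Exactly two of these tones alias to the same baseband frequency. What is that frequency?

fs/2 = 13.325 kHz.
22 kHz > fs/2 = 13.325 kHz, folds to fs − 22 kHz = 4.65 kHz.
48.65 kHz mod fs = 22 kHz.
22 kHz > fs/2 = 13.325 kHz, folds to fs − 22 kHz = 4.65 kHz.
46.15 kHz mod fs = 19.5 kHz.
19.5 kHz > fs/2 = 13.325 kHz, folds to fs − 19.5 kHz = 7.15 kHz.
83.05 kHz mod fs = 3.1 kHz.
3.1 kHz ≤ fs/2 = 13.325 kHz, appears at 3.1 kHz.
87.55 kHz mod fs = 7.6 kHz.
7.6 kHz ≤ fs/2 = 13.325 kHz, appears at 7.6 kHz.
22 kHz and 48.65 kHz both map to 4.65 kHz.

4.65 kHz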